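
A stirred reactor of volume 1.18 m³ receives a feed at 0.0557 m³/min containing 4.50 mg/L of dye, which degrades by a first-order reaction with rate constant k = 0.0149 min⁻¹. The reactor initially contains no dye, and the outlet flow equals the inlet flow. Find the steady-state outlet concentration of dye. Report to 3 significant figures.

3.42 mg/L

Species balance: V dC/dt = Q C_in − Q C − k V C.
Steady state (dC/dt = 0): C_ss = Q C_in/(Q + kV) = C_in/(1 + kV/Q).
C_ss = 0.0557·4.50/(0.0557 + 0.0149·1.18) = 0.25065/0.073282 = 3.4203 mg/L.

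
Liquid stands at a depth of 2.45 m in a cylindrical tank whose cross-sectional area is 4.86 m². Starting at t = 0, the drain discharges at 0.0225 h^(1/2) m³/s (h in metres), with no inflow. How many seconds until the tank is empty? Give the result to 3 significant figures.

676 s

Volume balance on the tank: A dh/dt = −0.0225 √h.
This is separable: 2 d(√h)/dt = −0.0225/A, so √h = √h₀ − (0.0225/(2A)) t.
Tank is empty when √h = 0: t_empty = 2A√h₀/0.0225.
t_empty = 2·4.86·√2.45/0.0225 = 9.7200·1.5652/0.0225 = 676.19 s.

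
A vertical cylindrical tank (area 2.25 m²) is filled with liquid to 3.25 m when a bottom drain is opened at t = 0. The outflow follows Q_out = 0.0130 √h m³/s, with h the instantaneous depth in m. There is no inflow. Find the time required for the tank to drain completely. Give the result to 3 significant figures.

624 s

With no inflow, A dh/dt = −0.0130 √h.
∫ h^(−1/2) dh = −(0.0130/A) ∫ dt, giving 2√h = 2√h₀ − (0.0130/A) t.
Set h = 0: 2√h₀ = (0.0130/A) t_empty ⇒ t_empty = 2A√h₀/0.0130.
t_empty = 2·2.25·√3.25/0.0130 = 4.5000·1.8028/0.0130 = 624.04 s.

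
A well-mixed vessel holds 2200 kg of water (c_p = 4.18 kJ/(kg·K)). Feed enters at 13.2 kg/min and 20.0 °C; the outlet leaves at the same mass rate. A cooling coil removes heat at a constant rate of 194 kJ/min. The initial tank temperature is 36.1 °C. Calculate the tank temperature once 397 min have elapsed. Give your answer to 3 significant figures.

18.3 °C

M c_p dT/dt = ṁ c_p (T_in − T) − Q̇.
Rearrange: dT/dt = (T_ss − T)/τ with τ = M/ṁ = 166.67 min and T_ss = T_in − Q̇/(ṁ c_p) = 16.484 °C.
Solution: T(t) = T_ss + (T₀ − T_ss) e^(−t/τ).
T(397) = 16.484 + (19.616)·e^(−397/166.67) = 16.484 + (19.616)·0.092366 = 18.296 °C.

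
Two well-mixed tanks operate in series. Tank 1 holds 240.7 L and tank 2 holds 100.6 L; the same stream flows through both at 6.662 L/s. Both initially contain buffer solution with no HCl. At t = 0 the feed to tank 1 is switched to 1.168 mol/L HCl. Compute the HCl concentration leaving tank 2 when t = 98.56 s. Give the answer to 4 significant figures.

1.038 mol/L

Each tank obeys Vᵢ dCᵢ/dt = Q(Cᵢ₋₁ − Cᵢ), so τᵢ = Vᵢ/Q.
τ₁ = 240.7/6.662 = 36.1303 s; τ₂ = 100.6/6.662 = 15.1006 s.
Tank 1: C₁ = C_in(1 − e^(−t/τ₁)). Tank 2 (τ₁ ≠ τ₂): C₂ = C_in[1 − (τ₁ e^(−t/τ₁) − τ₂ e^(−t/τ₂))/(τ₁ − τ₂)].
At t = 98.56: e^(−t/τ₁) = 0.0653561, e^(−t/τ₂) = 0.00146353.
C₂ = 1.168·[1 − (36.1303·0.0653561 − 15.1006·0.00146353)/(21.0297)] = 1.168·0.888765 = 1.03808 mol/L.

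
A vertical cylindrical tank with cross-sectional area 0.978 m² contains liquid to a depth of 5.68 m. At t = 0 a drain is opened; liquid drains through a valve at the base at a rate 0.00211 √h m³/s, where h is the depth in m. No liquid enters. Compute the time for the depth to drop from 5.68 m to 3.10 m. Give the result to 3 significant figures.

577 s

With no inflow, A dh/dt = −0.00211 √h.
∫ h^(−1/2) dh = −(0.00211/A) ∫ dt, giving 2√h = 2√h₀ − (0.00211/A) t.
t = 2A(√h₀ − √h)/0.00211 = 2·0.978·(√5.68 − √3.10)/0.00211
  = 1.9560 × (2.3833 − 1.7607) / 0.00211 = 577.15 s.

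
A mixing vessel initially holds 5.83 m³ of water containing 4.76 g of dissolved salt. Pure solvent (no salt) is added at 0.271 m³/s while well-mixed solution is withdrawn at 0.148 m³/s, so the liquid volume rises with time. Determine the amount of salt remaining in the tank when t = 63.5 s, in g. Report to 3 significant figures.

1.71 g

Total volume: dV/dt = Q_in − Q_out = 0.12300 m³/s, so V(t) = 5.83 + 0.12300 t and V(63.5) = 13.641 m³.
Solute balance: dm/dt = 0 − Q_out C = −Q_out m/V(t).
dm/m = −Q_out dt/(V₀ + 0.12300 t); integrating gives ln(m/m₀) = −(Q_out/(Q_in−Q_out)) ln(V/V₀).
m = m₀ (V₀/V)^(Q_out/(Q_in−Q_out)) = 4.76 × (5.83/13.641)^(1.2033) = 1.7116 g.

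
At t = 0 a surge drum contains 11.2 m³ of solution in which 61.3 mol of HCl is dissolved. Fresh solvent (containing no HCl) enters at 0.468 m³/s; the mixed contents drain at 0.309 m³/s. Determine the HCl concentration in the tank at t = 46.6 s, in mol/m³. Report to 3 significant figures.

Let m(t) be the amount of HCl. Volume: V(t) = V₀ + (Q_in − Q_out) t = 11.2 + 0.15900 t; V(46.6) = 18.609 m³.
Species balance (pure solvent in): dm/dt = −Q_out · m/V(t).
Separate: dm/m = −Q_out dt/V(t) ⇒ ln(m/m₀) = −(Q_out/(Q_in−Q_out)) ln(V/V₀).
m = m₀ (V₀/V)^(Q_out/(Q_in−Q_out)) = 61.3 × (11.2/18.609)^(1.9434) = 22.851 mol.
C = m/V = 22.851/18.609 = 1.2280 mol/m³.

1.23 mol/m³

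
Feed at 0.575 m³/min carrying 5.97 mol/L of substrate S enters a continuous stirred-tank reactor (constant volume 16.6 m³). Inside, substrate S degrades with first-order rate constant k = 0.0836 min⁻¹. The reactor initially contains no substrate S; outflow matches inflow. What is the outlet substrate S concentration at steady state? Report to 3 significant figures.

1.75 mol/L

Accumulation = in − out − consumed: V dC/dt = Q C_in − Q C − k V C.
At steady state: 0 = Q C_in − (Q + kV) C_ss, so C_ss = Q C_in/(Q + kV).
C_ss = 0.575·5.97/(0.575 + 0.0836·16.6) = 3.4327/1.9628 = 1.7489 mol/L.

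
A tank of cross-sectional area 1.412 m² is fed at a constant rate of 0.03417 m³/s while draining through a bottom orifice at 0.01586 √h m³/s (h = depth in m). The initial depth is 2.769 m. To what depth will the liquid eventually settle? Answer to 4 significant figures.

A dh/dt = Q_in − 0.01586 √h. Steady state requires inflow = outflow:
Q_in = 0.01586 √h_ss ⇒ √h_ss = 0.03417/0.01586 = 2.15448.
h_ss = 2.15448² = 4.64177 m. (Since h₀ = 2.769 m < h_ss, the level will rise toward this value.)

4.642 m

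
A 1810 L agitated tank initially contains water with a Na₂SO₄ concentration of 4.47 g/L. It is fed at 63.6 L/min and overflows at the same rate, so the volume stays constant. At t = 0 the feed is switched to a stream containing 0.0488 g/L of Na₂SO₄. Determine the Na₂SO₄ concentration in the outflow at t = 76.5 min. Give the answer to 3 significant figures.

Mass balance on the solute (V constant): V dC/dt = Q(C_in − C).
Rewrite as dC/dt + C/τ = C_in/τ, τ = V/Q = 28.459 min.
C approaches C_in exponentially: C(t) = C_in + (C₀ − C_in) e^(−t/τ).
C(76.5) = 0.0488 + (4.47 − 0.0488)·e^(−76.5/28.459) = 0.0488 + (4.4212)·0.068012 = 0.34950 g/L.

0.349 g/L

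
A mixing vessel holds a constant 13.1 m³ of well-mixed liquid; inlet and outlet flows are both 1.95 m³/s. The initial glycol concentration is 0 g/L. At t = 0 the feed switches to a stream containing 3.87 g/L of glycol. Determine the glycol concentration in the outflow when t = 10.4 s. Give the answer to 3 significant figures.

3.05 g/L

Mass balance on the solute (V constant): V dC/dt = Q(C_in − C).
Time constant τ = V/Q = 13.1/1.95 = 6.7179 s.
Integrating: C(t) = C_in + (C₀ − C_in) e^(−t/τ).
C(10.4) = 3.87 + (0 − 3.87)·e^(−10.4/6.7179) = 3.87 + (-3.8700)·0.21265 = 3.0470 g/L.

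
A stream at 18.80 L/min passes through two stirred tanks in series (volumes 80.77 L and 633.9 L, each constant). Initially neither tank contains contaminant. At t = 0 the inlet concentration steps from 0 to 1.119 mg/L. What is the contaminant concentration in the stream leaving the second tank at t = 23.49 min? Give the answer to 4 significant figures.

0.4807 mg/L

Each tank obeys Vᵢ dCᵢ/dt = Q(Cᵢ₋₁ − Cᵢ), so τᵢ = Vᵢ/Q.
τ₁ = 80.77/18.80 = 4.29628 min; τ₂ = 633.9/18.80 = 33.7181 min.
Tank 1: C₁ = C_in(1 − e^(−t/τ₁)). Tank 2 (τ₁ ≠ τ₂): C₂ = C_in[1 − (τ₁ e^(−t/τ₁) − τ₂ e^(−t/τ₂))/(τ₁ − τ₂)].
At t = 23.49: e^(−t/τ₁) = 0.00422167, e^(−t/τ₂) = 0.498247.
C₂ = 1.119·[1 − (4.29628·0.00422167 − 33.7181·0.498247)/(-29.4218)] = 1.119·0.429613 = 0.480737 mg/L.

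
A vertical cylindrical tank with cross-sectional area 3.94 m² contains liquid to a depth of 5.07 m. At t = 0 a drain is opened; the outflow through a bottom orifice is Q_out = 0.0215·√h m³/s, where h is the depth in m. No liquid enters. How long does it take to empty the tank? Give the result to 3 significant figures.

With no inflow, A dh/dt = −0.0215 √h.
Separate and integrate: 2(√h − √h₀) = −(0.0215/A) t.
Tank is empty when √h = 0: t_empty = 2A√h₀/0.0215.
t_empty = 2·3.94·√5.07/0.0215 = 7.8800·2.2517/0.0215 = 825.26 s.

825 s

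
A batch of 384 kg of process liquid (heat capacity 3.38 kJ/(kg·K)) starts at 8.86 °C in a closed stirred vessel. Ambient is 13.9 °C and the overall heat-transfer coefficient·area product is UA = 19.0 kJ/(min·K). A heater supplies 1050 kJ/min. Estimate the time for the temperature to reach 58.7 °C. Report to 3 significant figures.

M c_p dT/dt = −UA(T − T_amb) + Q̇.
τ = M c_p/UA = 68.312 min; T_ss = T_amb + Q̇/UA = 13.9 + 1050/19.0 = 69.163 °C.
T(t) = T_ss + (T₀ − T_ss)e^(−t/τ); set T = 58.7:
t = −τ ln[(T − T_ss)/(T₀ − T_ss)] = −68.312 · ln(0.17351) = 119.65 min.

120 min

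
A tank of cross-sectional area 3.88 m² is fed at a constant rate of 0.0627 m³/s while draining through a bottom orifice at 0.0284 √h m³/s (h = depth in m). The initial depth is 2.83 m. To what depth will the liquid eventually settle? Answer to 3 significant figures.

Level balance: A dh/dt = 0.0627 − 0.0284 √h. Setting dh/dt = 0:
Q_in = 0.0284 √h_ss ⇒ √h_ss = 0.0627/0.0284 = 2.2077.
h_ss = 2.2077² = 4.8741 m. (Since h₀ = 2.83 m < h_ss, the level will rise toward this value.)

4.87 m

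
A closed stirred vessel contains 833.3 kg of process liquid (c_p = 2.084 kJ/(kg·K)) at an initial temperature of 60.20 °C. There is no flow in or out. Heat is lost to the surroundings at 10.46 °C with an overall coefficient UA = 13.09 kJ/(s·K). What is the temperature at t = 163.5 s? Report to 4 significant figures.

M c_p dT/dt = −UA(T − T_amb).
dT/dt = (T_ss − T)/τ with T_ss = T_amb = 10.4600 °C, τ = M c_p/UA = 833.3·2.084/13.09 = 132.666 s.
Integrating: T(t) = T_ss + (T₀ − T_ss) e^(−t/τ).
T(163.5) = 10.4600 + (49.7400)·0.291586 = 24.9635 °C.

24.96 °C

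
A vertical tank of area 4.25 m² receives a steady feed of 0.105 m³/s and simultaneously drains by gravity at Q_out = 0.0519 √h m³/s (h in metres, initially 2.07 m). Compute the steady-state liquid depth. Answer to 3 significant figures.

4.09 m

Level balance: A dh/dt = 0.105 − 0.0519 √h. Setting dh/dt = 0:
Q_in = 0.0519 √h_ss ⇒ √h_ss = 0.105/0.0519 = 2.0231.
h_ss = 2.0231² = 4.0930 m. (Since h₀ = 2.07 m < h_ss, the level will rise toward this value.)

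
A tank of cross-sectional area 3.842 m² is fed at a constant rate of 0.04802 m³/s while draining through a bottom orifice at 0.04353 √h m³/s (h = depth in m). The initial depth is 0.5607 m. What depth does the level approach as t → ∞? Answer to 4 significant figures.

Level balance: A dh/dt = 0.04802 − 0.04353 √h. Setting dh/dt = 0:
Q_in = 0.04353 √h_ss ⇒ √h_ss = 0.04802/0.04353 = 1.10315.
h_ss = 1.10315² = 1.21693 m. (Since h₀ = 0.5607 m < h_ss, the level will rise toward this value.)

1.217 m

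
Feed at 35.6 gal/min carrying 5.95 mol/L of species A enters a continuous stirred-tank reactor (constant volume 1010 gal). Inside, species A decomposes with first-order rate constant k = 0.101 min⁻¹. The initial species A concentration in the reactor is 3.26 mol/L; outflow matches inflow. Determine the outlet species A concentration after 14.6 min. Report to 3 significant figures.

Species balance: V dC/dt = Q C_in − Q C − k V C.
dC/dt = (Q/V) C_in − (Q/V + k) C; effective rate a = Q/V + k = 0.035248 + 0.101 = 0.13625 min⁻¹.
C_ss = Q C_in/(Q + kV) = 1.5393 mol/L; C(t) = C_ss + (C₀ − C_ss) e^(−a t).
C(14.6) = 1.5393 + (1.7207)·e^(−0.13625·14.6) = 1.5393 + (1.7207)·0.13680 = 1.7747 mol/L.

1.77 mol/L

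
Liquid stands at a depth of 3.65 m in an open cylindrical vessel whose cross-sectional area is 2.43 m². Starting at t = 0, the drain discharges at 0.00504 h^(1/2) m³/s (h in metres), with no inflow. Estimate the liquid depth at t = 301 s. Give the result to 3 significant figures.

2.55 m

Accumulation of liquid (constant cross-section A): A dh/dt = −0.00504 √h.
This is separable: 2 d(√h)/dt = −0.00504/A, so √h = √h₀ − (0.00504/(2A)) t.
√h = √3.65 − 0.00504·301/(2·2.43) = 1.9105 − 0.31215 = 1.5983.
h = 1.5983² = 2.5547 m.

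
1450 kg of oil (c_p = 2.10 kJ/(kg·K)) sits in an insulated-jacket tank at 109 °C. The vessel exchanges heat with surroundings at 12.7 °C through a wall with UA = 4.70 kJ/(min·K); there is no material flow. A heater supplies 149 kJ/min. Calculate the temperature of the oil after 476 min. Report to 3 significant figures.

75.4 °C

Lumped-capacitance energy balance: M c_p dT/dt = UA(T_amb − T) + Q̇.
dT/dt = (T_ss − T)/τ with T_ss = T_amb + Q̇/UA = 12.7 + 149/4.70 = 44.402 °C, τ = M c_p/UA = 1450·2.10/4.70 = 647.87 min.
Solution: T(t) = T_ss + (T₀ − T_ss) e^(−t/τ).
T(476) = 44.402 + (64.598)·0.47964 = 75.386 °C.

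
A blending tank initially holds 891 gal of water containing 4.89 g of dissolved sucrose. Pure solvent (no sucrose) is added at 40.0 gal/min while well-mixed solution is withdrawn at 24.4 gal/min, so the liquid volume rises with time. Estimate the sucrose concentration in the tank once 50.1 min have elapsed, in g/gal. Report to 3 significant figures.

Let m(t) be the amount of sucrose. Volume: V(t) = V₀ + (Q_in − Q_out) t = 891 + 15.600 t; V(50.1) = 1672.6 gal.
Species balance (pure solvent in): dm/dt = −Q_out · m/V(t).
dm/m = −Q_out dt/(V₀ + 15.600 t); integrating gives ln(m/m₀) = −(Q_out/(Q_in−Q_out)) ln(V/V₀).
m = m₀ (V₀/V)^(Q_out/(Q_in−Q_out)) = 4.89 × (891/1672.6)^(1.5641) = 1.8261 g.
C = m/V = 1.8261/1672.6 = 0.0010918 g/gal.

0.00109 g/gal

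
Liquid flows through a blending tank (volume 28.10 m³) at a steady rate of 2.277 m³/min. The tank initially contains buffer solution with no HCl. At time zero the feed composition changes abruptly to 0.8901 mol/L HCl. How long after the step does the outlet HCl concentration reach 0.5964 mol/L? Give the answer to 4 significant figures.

Species balance: V dC/dt = Q(C_in − C) ⇒ τ = V/Q = 12.3408 min.
C(t) = C_in + (C₀ − C_in) e^(−t/τ). Set C = 0.5964 and solve for t:
e^(−t/τ) = (C − C_in)/(C₀ − C_in) = (0.5964 − 0.8901)/(0 − 0.8901) = 0.329963
t = −τ ln(…) = 12.3408 × 1.10877 = 13.6832 min.

13.68 min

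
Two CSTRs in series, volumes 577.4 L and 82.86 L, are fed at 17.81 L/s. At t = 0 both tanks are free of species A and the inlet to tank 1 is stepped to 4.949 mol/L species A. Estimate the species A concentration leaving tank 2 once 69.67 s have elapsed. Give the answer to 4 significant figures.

Species balance on tank i: dCᵢ/dt = (Cᵢ₋₁ − Cᵢ)/τᵢ with τᵢ = Vᵢ/Q.
τ₁ = 577.4/17.81 = 32.4200 s; τ₂ = 82.86/17.81 = 4.65244 s.
Tank 1: C₁ = C_in(1 − e^(−t/τ₁)). Tank 2 (τ₁ ≠ τ₂): C₂ = C_in[1 − (τ₁ e^(−t/τ₁) − τ₂ e^(−t/τ₂))/(τ₁ − τ₂)].
At t = 69.67: e^(−t/τ₁) = 0.116603, e^(−t/τ₂) = 3.13668e-07.
C₂ = 4.949·[1 − (32.4200·0.116603 − 4.65244·3.13668e-07)/(27.7675)] = 4.949·0.863861 = 4.27525 mol/L.

4.275 mol/L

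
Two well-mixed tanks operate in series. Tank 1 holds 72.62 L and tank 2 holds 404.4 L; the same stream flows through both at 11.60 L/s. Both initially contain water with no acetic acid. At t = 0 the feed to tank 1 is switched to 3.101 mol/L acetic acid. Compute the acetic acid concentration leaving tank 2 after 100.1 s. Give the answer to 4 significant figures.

Each tank obeys Vᵢ dCᵢ/dt = Q(Cᵢ₋₁ − Cᵢ), so τᵢ = Vᵢ/Q.
τ₁ = 72.62/11.60 = 6.26034 s; τ₂ = 404.4/11.60 = 34.8621 s.
Tank 1: C₁ = C_in(1 − e^(−t/τ₁)). Tank 2 (τ₁ ≠ τ₂): C₂ = C_in[1 − (τ₁ e^(−t/τ₁) − τ₂ e^(−t/τ₂))/(τ₁ − τ₂)].
At t = 100.1: e^(−t/τ₁) = 1.13719e-07, e^(−t/τ₂) = 0.0566244.
C₂ = 3.101·[1 − (6.26034·1.13719e-07 − 34.8621·0.0566244)/(-28.6017)] = 3.101·0.930982 = 2.88697 mol/L.

2.887 mol/L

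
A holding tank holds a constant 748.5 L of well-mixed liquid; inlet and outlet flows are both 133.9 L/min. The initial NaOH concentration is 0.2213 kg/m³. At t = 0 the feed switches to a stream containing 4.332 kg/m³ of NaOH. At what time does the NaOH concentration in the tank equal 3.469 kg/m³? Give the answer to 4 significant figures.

Unsteady species balance (constant V, well mixed): V dC/dt = Q(C_in − C), so τ = V/Q = 5.58999 min.
C(t) = C_in + (C₀ − C_in) e^(−t/τ). Set C = 3.469 and solve for t:
e^(−t/τ) = (C − C_in)/(C₀ − C_in) = (3.469 − 4.332)/(0.2213 − 4.332) = 0.209940
t = −τ ln(…) = 5.58999 × 1.56093 = 8.72561 min.

8.726 min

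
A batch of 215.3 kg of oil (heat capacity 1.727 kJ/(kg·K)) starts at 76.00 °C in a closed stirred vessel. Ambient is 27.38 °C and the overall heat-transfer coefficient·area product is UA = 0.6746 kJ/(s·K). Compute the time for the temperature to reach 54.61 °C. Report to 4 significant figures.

Lumped-capacitance energy balance: M c_p dT/dt = UA(T_amb − T).
τ = M c_p/UA = 551.176 s; T_ss = T_amb = 27.3800 °C.
T(t) = T_ss + (T₀ − T_ss)e^(−t/τ); set T = 54.61:
t = −τ ln[(T − T_ss)/(T₀ − T_ss)] = −551.176 · ln(0.560058) = 319.525 s.

319.5 s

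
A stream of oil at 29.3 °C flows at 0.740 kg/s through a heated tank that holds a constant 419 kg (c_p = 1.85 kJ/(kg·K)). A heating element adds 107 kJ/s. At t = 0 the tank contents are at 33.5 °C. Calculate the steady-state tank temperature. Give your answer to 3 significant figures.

107 °C

Unsteady energy balance on the tank contents: M c_p dT/dt = ṁ c_p (T_in − T) + 107.
At steady state dT/dt = 0 ⇒ T_ss = T_in + Q̇/(ṁ c_p) = 29.3 + 107/(0.740·1.85) = 107.46 °C.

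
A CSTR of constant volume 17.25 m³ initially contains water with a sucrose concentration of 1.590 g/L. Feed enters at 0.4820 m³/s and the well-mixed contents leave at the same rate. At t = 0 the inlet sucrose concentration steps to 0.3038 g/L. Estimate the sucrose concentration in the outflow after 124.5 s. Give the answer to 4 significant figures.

0.3435 g/L

Species balance on the tank: V dC/dt = Q(C_in − C).
So dC/dt = (C_in − C)/τ with τ = V/Q = 17.25/0.4820 = 35.7884 s.
Integrating: C(t) = C_in + (C₀ − C_in) e^(−t/τ).
C(124.5) = 0.3038 + (1.590 − 0.3038)·e^(−124.5/35.7884) = 0.3038 + (1.28620)·0.0308449 = 0.343473 g/L.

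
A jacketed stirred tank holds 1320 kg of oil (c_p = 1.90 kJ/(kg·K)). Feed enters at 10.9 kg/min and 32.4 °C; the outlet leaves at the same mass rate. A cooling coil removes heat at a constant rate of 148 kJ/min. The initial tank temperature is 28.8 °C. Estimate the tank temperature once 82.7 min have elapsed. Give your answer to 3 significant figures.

27.0 °C

Unsteady energy balance on the tank contents: M c_p dT/dt = ṁ c_p (T_in − T) − 148.
τ = M/ṁ = 121.10 min; T_ss = T_in − Q̇/(ṁ c_p) = 32.4 − 148/(10.9·1.90) = 25.254 °C.
This is linear first-order; T(t) = T_ss + (T₀ − T_ss) e^(−t/τ).
T(82.7) = 25.254 + (3.5463)·e^(−82.7/121.10) = 25.254 + (3.5463)·0.50515 = 27.045 °C.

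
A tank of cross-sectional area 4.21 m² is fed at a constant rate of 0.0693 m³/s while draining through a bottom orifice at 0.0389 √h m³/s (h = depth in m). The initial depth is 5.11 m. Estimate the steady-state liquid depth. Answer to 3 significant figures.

Level balance: A dh/dt = 0.0693 − 0.0389 √h. Setting dh/dt = 0:
Q_in = 0.0389 √h_ss ⇒ √h_ss = 0.0693/0.0389 = 1.7815.
h_ss = 1.7815² = 3.1737 m. (Since h₀ = 5.11 m > h_ss, the level will fall toward this value.)

3.17 m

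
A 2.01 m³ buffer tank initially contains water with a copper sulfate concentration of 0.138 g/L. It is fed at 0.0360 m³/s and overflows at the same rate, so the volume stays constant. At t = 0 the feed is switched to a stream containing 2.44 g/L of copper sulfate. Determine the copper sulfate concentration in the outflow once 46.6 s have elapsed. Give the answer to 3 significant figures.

Species balance on the tank: V dC/dt = Q(C_in − C).
So dC/dt = (C_in − C)/τ with τ = V/Q = 2.01/0.0360 = 55.833 s.
Solution: C(t) = C_in + (C₀ − C_in) e^(−t/τ).
C(46.6) = 2.44 + (0.138 − 2.44)·e^(−46.6/55.833) = 2.44 + (-2.3020)·0.43404 = 1.4408 g/L.

1.44 g/L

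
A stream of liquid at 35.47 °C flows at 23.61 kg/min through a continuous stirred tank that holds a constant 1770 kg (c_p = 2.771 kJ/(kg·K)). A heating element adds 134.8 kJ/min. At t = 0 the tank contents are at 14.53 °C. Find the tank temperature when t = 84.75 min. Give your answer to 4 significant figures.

30.10 °C

M c_p dT/dt = ṁ c_p (T_in − T) + Q̇.
τ = M/ṁ = 74.9682 min; T_ss = T_in + Q̇/(ṁ c_p) = 35.47 + 134.8/(23.61·2.771) = 37.5304 °C.
This is linear first-order; T(t) = T_ss + (T₀ − T_ss) e^(−t/τ).
T(84.75) = 37.5304 + (-23.0004)·e^(−84.75/74.9682) = 37.5304 + (-23.0004)·0.322879 = 30.1041 °C.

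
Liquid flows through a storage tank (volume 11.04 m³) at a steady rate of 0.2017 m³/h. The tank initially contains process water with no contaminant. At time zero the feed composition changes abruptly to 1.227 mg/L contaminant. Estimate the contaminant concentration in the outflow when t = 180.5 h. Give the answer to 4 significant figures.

1.182 mg/L

Accumulation = in − out for the solute gives V dC/dt = Q(C_in − C).
Rewrite as dC/dt + C/τ = C_in/τ, τ = V/Q = 54.7348 h.
Integrating: C(t) = C_in + (C₀ − C_in) e^(−t/τ).
C(180.5) = 1.227 + (0 − 1.227)·e^(−180.5/54.7348) = 1.227 + (-1.22700)·0.0369673 = 1.18164 mg/L.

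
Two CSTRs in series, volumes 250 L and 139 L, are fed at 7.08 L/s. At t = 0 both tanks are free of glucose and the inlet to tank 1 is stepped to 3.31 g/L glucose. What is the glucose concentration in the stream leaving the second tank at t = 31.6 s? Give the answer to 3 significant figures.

Species balance on tank i: dCᵢ/dt = (Cᵢ₋₁ − Cᵢ)/τᵢ with τᵢ = Vᵢ/Q.
τ₁ = 250/7.08 = 35.311 s; τ₂ = 139/7.08 = 19.633 s.
Tank 1: C₁ = C_in(1 − e^(−t/τ₁)). Tank 2 (τ₁ ≠ τ₂): C₂ = C_in[1 − (τ₁ e^(−t/τ₁) − τ₂ e^(−t/τ₂))/(τ₁ − τ₂)].
At t = 31.6: e^(−t/τ₁) = 0.40864, e^(−t/τ₂) = 0.19998.
C₂ = 3.31·[1 − (35.311·0.40864 − 19.633·0.19998)/(15.678)] = 3.31·0.33005 = 1.0925 g/L.

1.09 g/L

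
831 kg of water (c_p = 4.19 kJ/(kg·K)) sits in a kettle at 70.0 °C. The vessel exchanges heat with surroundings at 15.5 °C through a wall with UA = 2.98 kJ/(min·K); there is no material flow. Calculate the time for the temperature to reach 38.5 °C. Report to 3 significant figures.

1010 min

Lumped-capacitance energy balance: M c_p dT/dt = UA(T_amb − T).
τ = M c_p/UA = 1168.4 min; T_ss = T_amb = 15.500 °C.
T(t) = T_ss + (T₀ − T_ss)e^(−t/τ); set T = 38.5:
t = −τ ln[(T − T_ss)/(T₀ − T_ss)] = −1168.4 · ln(0.42202) = 1008.0 min.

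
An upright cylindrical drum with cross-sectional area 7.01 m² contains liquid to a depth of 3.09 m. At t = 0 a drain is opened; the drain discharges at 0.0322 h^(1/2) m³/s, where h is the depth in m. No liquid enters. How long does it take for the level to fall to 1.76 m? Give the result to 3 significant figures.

188 s

With no inflow, A dh/dt = −0.0322 √h.
Separate and integrate: 2(√h − √h₀) = −(0.0322/A) t.
t = 2A(√h₀ − √h)/0.0322 = 2·7.01·(√3.09 − √1.76)/0.0322
  = 14.020 × (1.7578 − 1.3266) / 0.0322 = 187.74 s.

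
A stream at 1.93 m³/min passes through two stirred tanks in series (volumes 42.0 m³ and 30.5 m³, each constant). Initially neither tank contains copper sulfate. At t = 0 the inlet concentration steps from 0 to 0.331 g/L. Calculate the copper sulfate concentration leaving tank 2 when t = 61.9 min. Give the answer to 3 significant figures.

Time constants: τᵢ = Vᵢ/Q for each well-mixed tank.
τ₁ = 42.0/1.93 = 21.762 min; τ₂ = 30.5/1.93 = 15.803 min.
Tank 1: C₁ = C_in(1 − e^(−t/τ₁)). Tank 2 (τ₁ ≠ τ₂): C₂ = C_in[1 − (τ₁ e^(−t/τ₁) − τ₂ e^(−t/τ₂))/(τ₁ − τ₂)].
At t = 61.9: e^(−t/τ₁) = 0.058166, e^(−t/τ₂) = 0.019902.
C₂ = 0.331·[1 − (21.762·0.058166 − 15.803·0.019902)/(5.9585)] = 0.331·0.84035 = 0.27816 g/L.

0.278 g/L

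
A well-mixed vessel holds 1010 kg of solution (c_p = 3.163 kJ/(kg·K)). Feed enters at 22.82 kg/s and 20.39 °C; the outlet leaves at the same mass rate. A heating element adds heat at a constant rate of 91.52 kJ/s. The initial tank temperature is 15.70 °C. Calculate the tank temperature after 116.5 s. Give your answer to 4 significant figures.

21.23 °C

Unsteady energy balance on the tank contents: M c_p dT/dt = ṁ c_p (T_in − T) + 91.52.
Rearrange: dT/dt = (T_ss − T)/τ with τ = M/ṁ = 44.2594 s and T_ss = T_in + Q̇/(ṁ c_p) = 21.6579 °C.
Solution: T(t) = T_ss + (T₀ − T_ss) e^(−t/τ).
T(116.5) = 21.6579 + (-5.95795)·e^(−116.5/44.2594) = 21.6579 + (-5.95795)·0.0719195 = 21.2295 °C.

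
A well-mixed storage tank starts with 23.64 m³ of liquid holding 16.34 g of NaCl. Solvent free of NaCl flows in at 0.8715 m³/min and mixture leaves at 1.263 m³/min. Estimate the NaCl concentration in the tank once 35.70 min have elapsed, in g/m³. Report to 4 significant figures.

Let m(t) be the amount of NaCl. Volume: V(t) = V₀ + (Q_in − Q_out) t = 23.64 − 0.391500 t; V(35.70) = 9.66345 m³.
No NaCl enters, so dm/dt = −Q_out · (m/V).
dm/m = −Q_out dt/(V₀ − 0.391500 t); integrating gives ln(m/m₀) = −(Q_out/(Q_in−Q_out)) ln(V/V₀).
m = m₀ (V₀/V)^(Q_out/(Q_in−Q_out)) = 16.34 × (23.64/9.66345)^(-3.22605) = 0.911761 g.
C = m/V = 0.911761/9.66345 = 0.0943515 g/m³.

0.09435 g/m³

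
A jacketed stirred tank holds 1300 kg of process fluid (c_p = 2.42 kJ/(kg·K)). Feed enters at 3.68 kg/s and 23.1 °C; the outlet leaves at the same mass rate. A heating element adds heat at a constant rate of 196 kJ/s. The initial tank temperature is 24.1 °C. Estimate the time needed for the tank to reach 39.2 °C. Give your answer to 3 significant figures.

448 s

M c_p dT/dt = ṁ c_p (T_in − T) + Q̇.
τ = M/ṁ = 353.26 s; T_ss = T_in + Q̇/(ṁ c_p) = 45.109 °C.
T(t) = T_ss + (T₀ − T_ss) e^(−t/τ). Set T = 39.2:
e^(−t/τ) = (39.2 − 45.109)/(24.1 − 45.109) = 0.28125
t = −353.26 · ln(0.28125) = 448.12 s.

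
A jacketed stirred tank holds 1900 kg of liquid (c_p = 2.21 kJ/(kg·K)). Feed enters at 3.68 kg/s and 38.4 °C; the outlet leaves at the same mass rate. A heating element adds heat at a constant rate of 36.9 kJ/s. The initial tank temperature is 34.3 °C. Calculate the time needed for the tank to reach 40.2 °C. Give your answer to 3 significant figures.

M c_p dT/dt = ṁ c_p (T_in − T) + Q̇.
τ = M/ṁ = 516.30 s; T_ss = T_in + Q̇/(ṁ c_p) = 42.937 °C.
T(t) = T_ss + (T₀ − T_ss) e^(−t/τ). Set T = 40.2:
e^(−t/τ) = (40.2 − 42.937)/(34.3 − 42.937) = 0.31691
t = −516.30 · ln(0.31691) = 593.31 s.

593 s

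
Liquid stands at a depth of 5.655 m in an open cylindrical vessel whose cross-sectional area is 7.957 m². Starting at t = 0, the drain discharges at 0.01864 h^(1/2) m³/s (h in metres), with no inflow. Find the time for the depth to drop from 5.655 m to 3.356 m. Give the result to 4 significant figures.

466.2 s

A dh/dt = −Q_out = −0.01864 √h.
This is separable: 2 d(√h)/dt = −0.01864/A, so √h = √h₀ − (0.01864/(2A)) t.
t = 2A(√h₀ − √h)/0.01864 = 2·7.957·(√5.655 − √3.356)/0.01864
  = 15.9140 × (2.37802 − 1.83194) / 0.01864 = 466.223 s.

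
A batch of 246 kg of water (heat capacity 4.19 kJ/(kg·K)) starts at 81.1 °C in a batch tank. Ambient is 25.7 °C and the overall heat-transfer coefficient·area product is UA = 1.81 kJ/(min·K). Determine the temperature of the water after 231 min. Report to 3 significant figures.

62.6 °C

Lumped-capacitance energy balance: M c_p dT/dt = UA(T_amb − T).
dT/dt = (T_ss − T)/τ with T_ss = T_amb = 25.700 °C, τ = M c_p/UA = 246·4.19/1.81 = 569.47 min.
Integrating: T(t) = T_ss + (T₀ − T_ss) e^(−t/τ).
T(231) = 25.700 + (55.400)·0.66655 = 62.627 °C.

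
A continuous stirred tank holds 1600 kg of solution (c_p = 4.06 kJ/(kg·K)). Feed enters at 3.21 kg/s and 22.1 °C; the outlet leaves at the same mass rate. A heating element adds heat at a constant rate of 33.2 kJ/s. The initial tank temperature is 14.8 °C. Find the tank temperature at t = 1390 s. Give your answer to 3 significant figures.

24.0 °C

Energy balance: M c_p dT/dt = ṁ c_p (T_in − T) + 33.2.
τ = M/ṁ = 498.44 s; T_ss = T_in + Q̇/(ṁ c_p) = 22.1 + 33.2/(3.21·4.06) = 24.647 °C.
T approaches T_ss exponentially: T(t) = T_ss + (T₀ − T_ss) e^(−t/τ).
T(1390) = 24.647 + (-9.8475)·e^(−1390/498.44) = 24.647 + (-9.8475)·0.061502 = 24.042 °C.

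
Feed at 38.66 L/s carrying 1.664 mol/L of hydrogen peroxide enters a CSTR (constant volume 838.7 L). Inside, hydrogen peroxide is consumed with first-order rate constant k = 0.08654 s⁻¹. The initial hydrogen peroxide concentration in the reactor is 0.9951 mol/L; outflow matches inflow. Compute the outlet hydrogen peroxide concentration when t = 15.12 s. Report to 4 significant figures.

Accumulation = in − out − consumed: V dC/dt = Q C_in − Q C − k V C.
This is linear with rate a = Q/V + k = 0.132635 s⁻¹.
C_ss = Q C_in/(Q + kV) = 0.578296 mol/L; C(t) = C_ss + (C₀ − C_ss) e^(−a t).
C(15.12) = 0.578296 + (0.416804)·e^(−0.132635·15.12) = 0.578296 + (0.416804)·0.134601 = 0.634398 mol/L.

0.6344 mol/L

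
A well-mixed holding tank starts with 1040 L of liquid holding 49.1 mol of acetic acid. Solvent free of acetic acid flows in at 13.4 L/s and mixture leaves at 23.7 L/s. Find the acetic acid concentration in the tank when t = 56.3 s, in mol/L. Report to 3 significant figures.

0.0163 mol/L

Total volume: dV/dt = Q_in − Q_out = -10.300 L/s, so V(t) = 1040 − 10.300 t and V(56.3) = 460.11 L.
Species balance (pure solvent in): dm/dt = −Q_out · m/V(t).
Separate: dm/m = −Q_out dt/V(t) ⇒ ln(m/m₀) = −(Q_out/(Q_in−Q_out)) ln(V/V₀).
m = m₀ (V₀/V)^(Q_out/(Q_in−Q_out)) = 49.1 × (1040/460.11)^(-2.3010) = 7.5187 mol.
C = m/V = 7.5187/460.11 = 0.016341 mol/L.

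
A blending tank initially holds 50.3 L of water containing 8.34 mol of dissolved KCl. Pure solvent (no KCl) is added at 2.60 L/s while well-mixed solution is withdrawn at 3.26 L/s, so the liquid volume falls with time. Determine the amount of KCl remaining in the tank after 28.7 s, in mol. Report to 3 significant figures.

Total volume: dV/dt = Q_in − Q_out = -0.66000 L/s, so V(t) = 50.3 − 0.66000 t and V(28.7) = 31.358 L.
Species balance (pure solvent in): dm/dt = −Q_out · m/V(t).
dm/m = −Q_out dt/(V₀ − 0.66000 t); integrating gives ln(m/m₀) = −(Q_out/(Q_in−Q_out)) ln(V/V₀).
m = m₀ (V₀/V)^(Q_out/(Q_in−Q_out)) = 8.34 × (50.3/31.358)^(-4.9394) = 0.80818 mol.

0.808 mol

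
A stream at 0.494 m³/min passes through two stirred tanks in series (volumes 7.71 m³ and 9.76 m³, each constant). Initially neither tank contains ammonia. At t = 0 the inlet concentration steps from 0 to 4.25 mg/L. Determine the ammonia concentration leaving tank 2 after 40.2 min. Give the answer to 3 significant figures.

2.82 mg/L

Time constants: τᵢ = Vᵢ/Q for each well-mixed tank.
τ₁ = 7.71/0.494 = 15.607 min; τ₂ = 9.76/0.494 = 19.757 min.
Tank 1: C₁ = C_in(1 − e^(−t/τ₁)). Tank 2 (τ₁ ≠ τ₂): C₂ = C_in[1 − (τ₁ e^(−t/τ₁) − τ₂ e^(−t/τ₂))/(τ₁ − τ₂)].
At t = 40.2: e^(−t/τ₁) = 0.076099, e^(−t/τ₂) = 0.13072.
C₂ = 4.25·[1 − (15.607·0.076099 − 19.757·0.13072)/(-4.1498)] = 4.25·0.66386 = 2.8214 mg/L.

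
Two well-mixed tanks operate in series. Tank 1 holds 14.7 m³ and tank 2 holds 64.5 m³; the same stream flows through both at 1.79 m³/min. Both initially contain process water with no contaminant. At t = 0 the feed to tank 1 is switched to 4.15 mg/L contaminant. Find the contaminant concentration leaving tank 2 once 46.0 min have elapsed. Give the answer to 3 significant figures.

2.65 mg/L

Each tank obeys Vᵢ dCᵢ/dt = Q(Cᵢ₋₁ − Cᵢ), so τᵢ = Vᵢ/Q.
τ₁ = 14.7/1.79 = 8.2123 min; τ₂ = 64.5/1.79 = 36.034 min.
Tank 1: C₁ = C_in(1 − e^(−t/τ₁)). Tank 2 (τ₁ ≠ τ₂): C₂ = C_in[1 − (τ₁ e^(−t/τ₁) − τ₂ e^(−t/τ₂))/(τ₁ − τ₂)].
At t = 46.0: e^(−t/τ₁) = 0.0036928, e^(−t/τ₂) = 0.27899.
C₂ = 4.15·[1 − (8.2123·0.0036928 − 36.034·0.27899)/(-27.821)] = 4.15·0.63975 = 2.6550 mg/L.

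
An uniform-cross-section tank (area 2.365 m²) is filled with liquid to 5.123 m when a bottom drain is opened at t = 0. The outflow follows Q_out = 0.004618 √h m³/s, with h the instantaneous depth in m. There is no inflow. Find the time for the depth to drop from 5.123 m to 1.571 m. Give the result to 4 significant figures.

Accumulation of liquid (constant cross-section A): A dh/dt = −0.004618 √h.
This is separable: 2 d(√h)/dt = −0.004618/A, so √h = √h₀ − (0.004618/(2A)) t.
t = 2A(√h₀ − √h)/0.004618 = 2·2.365·(√5.123 − √1.571)/0.004618
  = 4.73000 × (2.26340 − 1.25340) / 0.004618 = 1034.50 s.

1035 s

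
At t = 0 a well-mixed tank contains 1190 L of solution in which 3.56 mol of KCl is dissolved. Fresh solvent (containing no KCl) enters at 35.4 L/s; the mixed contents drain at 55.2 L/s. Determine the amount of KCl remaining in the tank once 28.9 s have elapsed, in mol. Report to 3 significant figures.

0.572 mol

Let m(t) be the amount of KCl. Volume: V(t) = V₀ + (Q_in − Q_out) t = 1190 − 19.800 t; V(28.9) = 617.78 L.
Solute balance: dm/dt = 0 − Q_out C = −Q_out m/V(t).
Separate: dm/m = −Q_out dt/V(t) ⇒ ln(m/m₀) = −(Q_out/(Q_in−Q_out)) ln(V/V₀).
m = m₀ (V₀/V)^(Q_out/(Q_in−Q_out)) = 3.56 × (1190/617.78)^(-2.7879) = 0.57241 mol.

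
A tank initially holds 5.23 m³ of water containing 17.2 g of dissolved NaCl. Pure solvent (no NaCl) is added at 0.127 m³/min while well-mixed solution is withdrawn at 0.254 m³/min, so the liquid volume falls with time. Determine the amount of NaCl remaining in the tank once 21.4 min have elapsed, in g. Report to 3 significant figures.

3.97 g

Let m(t) be the amount of NaCl. Volume: V(t) = V₀ + (Q_in − Q_out) t = 5.23 − 0.12700 t; V(21.4) = 2.5122 m³.
Solute balance: dm/dt = 0 − Q_out C = −Q_out m/V(t).
Separate: dm/m = −Q_out dt/V(t) ⇒ ln(m/m₀) = −(Q_out/(Q_in−Q_out)) ln(V/V₀).
m = m₀ (V₀/V)^(Q_out/(Q_in−Q_out)) = 17.2 × (5.23/2.5122)^(-2.0000) = 3.9686 g.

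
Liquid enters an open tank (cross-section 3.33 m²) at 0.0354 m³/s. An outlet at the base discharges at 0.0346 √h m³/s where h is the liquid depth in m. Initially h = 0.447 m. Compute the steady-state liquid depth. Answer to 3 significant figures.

1.05 m

A dh/dt = Q_in − 0.0346 √h. Steady state requires inflow = outflow:
Q_in = 0.0346 √h_ss ⇒ √h_ss = 0.0354/0.0346 = 1.0231.
h_ss = 1.0231² = 1.0468 m. (Since h₀ = 0.447 m < h_ss, the level will rise toward this value.)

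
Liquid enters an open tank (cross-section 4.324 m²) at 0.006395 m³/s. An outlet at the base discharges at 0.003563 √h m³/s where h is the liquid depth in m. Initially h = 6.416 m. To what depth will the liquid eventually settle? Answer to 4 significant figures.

A dh/dt = Q_in − 0.003563 √h. Steady state requires inflow = outflow:
Q_in = 0.003563 √h_ss ⇒ √h_ss = 0.006395/0.003563 = 1.79484.
h_ss = 1.79484² = 3.22144 m. (Since h₀ = 6.416 m > h_ss, the level will fall toward this value.)

3.221 m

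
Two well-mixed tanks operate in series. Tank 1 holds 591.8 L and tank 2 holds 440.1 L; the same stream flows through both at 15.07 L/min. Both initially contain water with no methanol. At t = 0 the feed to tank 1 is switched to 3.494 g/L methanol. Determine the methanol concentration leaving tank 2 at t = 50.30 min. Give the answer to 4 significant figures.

1.518 g/L

Time constants: τᵢ = Vᵢ/Q for each well-mixed tank.
τ₁ = 591.8/15.07 = 39.2701 min; τ₂ = 440.1/15.07 = 29.2037 min.
Tank 1: C₁ = C_in(1 − e^(−t/τ₁)). Tank 2 (τ₁ ≠ τ₂): C₂ = C_in[1 − (τ₁ e^(−t/τ₁) − τ₂ e^(−t/τ₂))/(τ₁ − τ₂)].
At t = 50.30: e^(−t/τ₁) = 0.277795, e^(−t/τ₂) = 0.178640.
C₂ = 3.494·[1 − (39.2701·0.277795 − 29.2037·0.178640)/(10.0664)] = 3.494·0.434546 = 1.51830 g/L.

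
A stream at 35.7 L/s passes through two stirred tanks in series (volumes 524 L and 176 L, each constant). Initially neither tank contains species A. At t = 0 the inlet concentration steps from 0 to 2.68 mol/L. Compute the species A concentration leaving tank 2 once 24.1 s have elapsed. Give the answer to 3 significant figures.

1.91 mol/L

Each tank obeys Vᵢ dCᵢ/dt = Q(Cᵢ₋₁ − Cᵢ), so τᵢ = Vᵢ/Q.
τ₁ = 524/35.7 = 14.678 s; τ₂ = 176/35.7 = 4.9300 s.
Tank 1: C₁ = C_in(1 − e^(−t/τ₁)). Tank 2 (τ₁ ≠ τ₂): C₂ = C_in[1 − (τ₁ e^(−t/τ₁) − τ₂ e^(−t/τ₂))/(τ₁ − τ₂)].
At t = 24.1: e^(−t/τ₁) = 0.19361, e^(−t/τ₂) = 0.0075330.
C₂ = 2.68·[1 − (14.678·0.19361 − 4.9300·0.0075330)/(9.7479)] = 2.68·0.71229 = 1.9089 mol/L.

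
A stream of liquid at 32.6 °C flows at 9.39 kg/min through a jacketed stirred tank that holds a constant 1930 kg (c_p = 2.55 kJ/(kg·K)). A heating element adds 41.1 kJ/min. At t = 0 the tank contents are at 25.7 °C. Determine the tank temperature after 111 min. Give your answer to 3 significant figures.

First-law balance (no shaft work): M c_p dT/dt = ṁ c_p (T_in − T) + 41.1.
Rearrange: dT/dt = (T_ss − T)/τ with τ = M/ṁ = 205.54 min and T_ss = T_in + Q̇/(ṁ c_p) = 34.316 °C.
T approaches T_ss exponentially: T(t) = T_ss + (T₀ − T_ss) e^(−t/τ).
T(111) = 34.316 + (-8.6165)·e^(−111/205.54) = 34.316 + (-8.6165)·0.58272 = 29.295 °C.

29.3 °C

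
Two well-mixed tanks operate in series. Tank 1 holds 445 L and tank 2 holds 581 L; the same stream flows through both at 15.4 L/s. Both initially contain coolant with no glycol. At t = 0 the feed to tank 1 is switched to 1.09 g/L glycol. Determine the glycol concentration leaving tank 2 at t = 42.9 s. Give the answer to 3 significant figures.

Time constants: τᵢ = Vᵢ/Q for each well-mixed tank.
τ₁ = 445/15.4 = 28.896 s; τ₂ = 581/15.4 = 37.727 s.
Solving the cascade with C₁(0)=C₂(0)=0 gives C₂(t) = C_in[1 − (τ₁ e^(−t/τ₁) − τ₂ e^(−t/τ₂))/(τ₁ − τ₂)].
At t = 42.9: e^(−t/τ₁) = 0.22659, e^(−t/τ₂) = 0.32075.
C₂ = 1.09·[1 − (28.896·0.22659 − 37.727·0.32075)/(-8.8312)] = 1.09·0.37116 = 0.40457 g/L.

0.405 g/L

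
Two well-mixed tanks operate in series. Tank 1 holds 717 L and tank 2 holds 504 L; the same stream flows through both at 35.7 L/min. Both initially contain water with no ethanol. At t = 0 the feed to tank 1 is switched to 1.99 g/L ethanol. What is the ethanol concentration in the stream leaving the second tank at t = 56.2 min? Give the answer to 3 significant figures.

Time constants: τᵢ = Vᵢ/Q for each well-mixed tank.
τ₁ = 717/35.7 = 20.084 min; τ₂ = 504/35.7 = 14.118 min.
Solving the cascade with C₁(0)=C₂(0)=0 gives C₂(t) = C_in[1 − (τ₁ e^(−t/τ₁) − τ₂ e^(−t/τ₂))/(τ₁ − τ₂)].
At t = 56.2: e^(−t/τ₁) = 0.060917, e^(−t/τ₂) = 0.018670.
C₂ = 1.99·[1 − (20.084·0.060917 − 14.118·0.018670)/(5.9664)] = 1.99·0.83912 = 1.6698 g/L.

1.67 g/L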